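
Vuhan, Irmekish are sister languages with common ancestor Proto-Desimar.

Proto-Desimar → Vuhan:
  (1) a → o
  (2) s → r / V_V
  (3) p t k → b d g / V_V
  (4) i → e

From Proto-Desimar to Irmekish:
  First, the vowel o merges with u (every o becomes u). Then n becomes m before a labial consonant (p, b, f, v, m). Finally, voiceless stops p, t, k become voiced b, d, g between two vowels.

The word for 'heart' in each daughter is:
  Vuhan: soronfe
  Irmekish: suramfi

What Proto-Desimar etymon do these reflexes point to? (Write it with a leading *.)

Position 7: Vuhan has e, Irmekish has i. Irmekish preserves i here (none of its changes turn any other segment into i), so the proto-segment is *i.
Position 5: Vuhan has n, Irmekish has m. Vuhan preserves n here (none of its changes turn any other segment into n), so the proto-segment is *n.
Position 4: Vuhan has o, Irmekish has a. Irmekish preserves a here (none of its changes turn any other segment into a), so the proto-segment is *a.
Continuing position by position gives *soranfi; check it forward:
Vuhan: *soranfi > soronfi > soronfe  (by vowel merger, vowel merger)
Irmekish: *soranfi
  soranfi → suranfi   [vowel merger]
  suranfi → suramfi   [nasal place assimilation]
  suramfi (rule 3 does not apply)
  giving Irmekish suramfi.
No other proto-form is consistent with every reflex, so the reconstruction is *soranfi.

*soranfi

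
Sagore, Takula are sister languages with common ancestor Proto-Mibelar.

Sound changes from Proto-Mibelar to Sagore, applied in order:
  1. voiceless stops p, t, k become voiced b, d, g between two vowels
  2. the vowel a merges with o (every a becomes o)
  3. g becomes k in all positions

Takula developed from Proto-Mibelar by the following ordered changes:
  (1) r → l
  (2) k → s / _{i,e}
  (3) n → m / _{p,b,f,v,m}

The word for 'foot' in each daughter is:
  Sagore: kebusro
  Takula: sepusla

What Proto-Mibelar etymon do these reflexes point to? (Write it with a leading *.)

Position 7: Sagore has o, Takula has a. Takula preserves a here (none of its changes turn any other segment into a), so the proto-segment is *a.
Position 6: Sagore has r, Takula has l. Sagore preserves r here (none of its changes turn any other segment into r), so the proto-segment is *r.
Position 1: Sagore has k, Takula has s. Taking the neighbouring segments as reconstructed: Sagore k could go back to *k or *g; Takula s could go back to *k or *s — the one source consistent with every daughter is *k.
This points to *kepusra. Verify forward in each daughter:
Sagore: *kepusra
  kepusra → kebusra   [intervocalic voicing]
  kebusra → kebusro   [vowel merger]
  kebusro (rule 3 does not apply)
  giving Sagore kebusro.
Takula: *kepusra
  kepusra → kepusla   [unconditioned shift]
  kepusla → sepusla   [palatalisation]
  sepusla (rule 3 does not apply)
  giving Takula sepusla.
Only *kepusra yields all of Sagore kebusro, Takula sepusla.

*kepusra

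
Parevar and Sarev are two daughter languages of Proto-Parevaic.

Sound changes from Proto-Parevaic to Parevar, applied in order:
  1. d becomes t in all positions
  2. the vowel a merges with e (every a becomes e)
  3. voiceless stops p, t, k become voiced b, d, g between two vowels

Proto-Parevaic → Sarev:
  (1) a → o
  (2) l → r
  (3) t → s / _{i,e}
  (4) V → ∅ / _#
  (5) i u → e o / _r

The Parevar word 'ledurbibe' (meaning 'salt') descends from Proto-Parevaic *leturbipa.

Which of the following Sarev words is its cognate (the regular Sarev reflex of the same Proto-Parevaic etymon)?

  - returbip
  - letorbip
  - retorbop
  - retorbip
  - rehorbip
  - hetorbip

Sarev: *leturbipa
  leturbipa → leturbipo   [vowel merger]
  leturbipo → returbipo   [unconditioned shift]
  returbipo (rule 3 does not apply)
  returbipo → returbip   [apocope]
  returbip → retorbip   [pre-rhotic lowering]
  giving Sarev retorbip.
Only 'retorbip' matches the regular Sarev development of *leturbipa.

retorbip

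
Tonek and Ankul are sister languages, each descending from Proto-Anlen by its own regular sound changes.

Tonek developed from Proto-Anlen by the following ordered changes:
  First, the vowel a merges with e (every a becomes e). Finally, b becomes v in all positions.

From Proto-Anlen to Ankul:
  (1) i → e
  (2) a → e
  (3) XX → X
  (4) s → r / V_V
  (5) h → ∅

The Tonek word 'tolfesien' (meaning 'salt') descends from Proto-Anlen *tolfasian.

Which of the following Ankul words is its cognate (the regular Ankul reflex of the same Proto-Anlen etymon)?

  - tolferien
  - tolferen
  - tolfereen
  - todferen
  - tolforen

tolferen

Ankul: *tolfasian
  tolfasian → tolfasean   [vowel merger]
  tolfasean → tolfeseen   [vowel merger]
  tolfeseen → tolfesen   [degemination]
  tolfesen → tolferen   [rhotacism]
  tolferen (rule 5 does not apply)
  giving Ankul tolferen.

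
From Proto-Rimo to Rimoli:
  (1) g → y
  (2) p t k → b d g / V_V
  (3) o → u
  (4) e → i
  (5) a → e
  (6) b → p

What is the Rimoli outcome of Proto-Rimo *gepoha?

Rimoli: start from *gepoha.
  rule 1 (unconditioned shift): gepoha → yepoha
  rule 2 (intervocalic voicing): yepoha → yeboha
  rule 3 (vowel merger): yeboha → yebuha
  rule 4 (vowel merger): yebuha → yibuha
  rule 5 (vowel merger): yibuha → yibuhe
  rule 6 (unconditioned shift): yibuhe → yipuhe
  ⇒ Rimoli yipuhe

yipuhe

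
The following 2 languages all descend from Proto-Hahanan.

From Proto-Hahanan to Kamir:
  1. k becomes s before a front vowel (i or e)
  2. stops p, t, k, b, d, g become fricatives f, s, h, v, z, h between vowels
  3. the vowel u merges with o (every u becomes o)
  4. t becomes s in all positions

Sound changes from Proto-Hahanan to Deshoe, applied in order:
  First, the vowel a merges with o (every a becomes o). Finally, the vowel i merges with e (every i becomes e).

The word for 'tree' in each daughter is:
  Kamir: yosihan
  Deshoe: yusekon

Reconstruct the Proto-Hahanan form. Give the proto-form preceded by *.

*yusikan

Position 6: Kamir has a, Deshoe has o. Kamir preserves a here (none of its changes turn any other segment into a), so the proto-segment is *a.
Position 5: Kamir has h, Deshoe has k. Deshoe preserves k here (none of its changes turn any other segment into k), so the proto-segment is *k.
Verify the candidate proto-form against each daughter:
Kamir: *yusikan
  yusikan (rule 1 does not apply)
  yusikan → yusihan   [intervocalic lenition]
  yusihan → yosihan   [vowel merger]
  yosihan (rule 4 does not apply)
  giving Kamir yosihan.
Deshoe: *yusikan > yusikon > yusekon  (by vowel merger, vowel merger)
*yusikan is the unique common source.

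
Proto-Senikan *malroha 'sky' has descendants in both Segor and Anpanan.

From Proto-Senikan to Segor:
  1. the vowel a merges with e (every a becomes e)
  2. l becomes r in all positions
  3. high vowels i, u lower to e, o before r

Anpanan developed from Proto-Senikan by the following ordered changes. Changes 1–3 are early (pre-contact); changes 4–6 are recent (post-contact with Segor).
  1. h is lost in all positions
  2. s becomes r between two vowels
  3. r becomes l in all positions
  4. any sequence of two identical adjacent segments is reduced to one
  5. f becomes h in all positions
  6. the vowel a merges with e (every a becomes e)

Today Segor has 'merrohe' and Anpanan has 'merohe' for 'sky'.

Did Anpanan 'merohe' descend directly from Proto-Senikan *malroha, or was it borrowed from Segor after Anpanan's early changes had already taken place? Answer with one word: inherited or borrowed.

If inherited, *malroha would pass through all of Anpanan's changes:
Anpanan: start from *malroha.
  rule 1 (h-loss): malroha → malroa
  rule 2: no change — malroa
  rule 3 (unconditioned shift): malroa → malloa
  rule 4 (degemination): malloa → maloa
  rule 5: no change — maloa
  rule 6 (vowel merger): maloa → meloe
  ⇒ Anpanan meloe
If borrowed from Segor 'merrohe' after the early changes, it would undergo only the recent ones:
  rule 4 (degemination): merrohe → merohe
  rule 5 (unconditioned shift): no change (merohe)
  rule 6 (vowel merger): no change (merohe)
  ⇒ as a loan: merohe
Anpanan 'merohe' matches the loan outcome 'merohe', not the inherited 'meloe' — it skipped the early Anpanan changes, so it was borrowed from Segor.

borrowed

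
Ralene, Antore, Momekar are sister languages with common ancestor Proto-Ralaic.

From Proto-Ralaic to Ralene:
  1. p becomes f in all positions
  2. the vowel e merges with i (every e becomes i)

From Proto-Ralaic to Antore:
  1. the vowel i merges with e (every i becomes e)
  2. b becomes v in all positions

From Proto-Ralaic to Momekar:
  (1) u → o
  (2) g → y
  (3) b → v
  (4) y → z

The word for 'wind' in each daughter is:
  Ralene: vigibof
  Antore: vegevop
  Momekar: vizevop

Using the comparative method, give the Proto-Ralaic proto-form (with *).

Position 7: Ralene has f, Antore has p, Momekar has p. Antore preserves p here (none of its changes turn any other segment into p), so the proto-segment is *p.
Position 2: Ralene has i, Antore has e, Momekar has i. Momekar preserves i here (none of its changes turn any other segment into i), so the proto-segment is *i.
Verify the candidate proto-form against each daughter:
Ralene: start from *vigebop.
  rule 1 (unconditioned shift): vigebop → vigebof
  rule 2 (vowel merger): vigebof → vigibof
  ⇒ Ralene vigibof
Antore: *vigebop
  vigebop → vegebop   [vowel merger]
  vegebop → vegevop   [unconditioned shift]
  giving Antore vegevop.
Momekar: *vigebop > viyebop > viyevop > vizevop  (by unconditioned shift, unconditioned shift, unconditioned shift)
*vigebop is the unique common source.

*vigebop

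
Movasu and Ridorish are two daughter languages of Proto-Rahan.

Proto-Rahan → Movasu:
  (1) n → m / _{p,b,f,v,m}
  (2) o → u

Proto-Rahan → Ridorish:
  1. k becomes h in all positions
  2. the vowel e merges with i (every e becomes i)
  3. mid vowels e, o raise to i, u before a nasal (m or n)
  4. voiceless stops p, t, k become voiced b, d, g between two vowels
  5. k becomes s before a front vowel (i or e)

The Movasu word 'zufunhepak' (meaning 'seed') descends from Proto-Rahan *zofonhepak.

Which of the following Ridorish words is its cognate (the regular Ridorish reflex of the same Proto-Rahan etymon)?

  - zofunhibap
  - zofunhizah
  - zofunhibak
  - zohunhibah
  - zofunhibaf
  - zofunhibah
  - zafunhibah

zofunhibah

Ridorish: start from *zofonhepak.
  rule 1 (unconditioned shift): zofonhepak → zofonhepah
  rule 2 (vowel merger): zofonhepah → zofonhipah
  rule 3 (pre-nasal raising): zofonhipah → zofunhipah
  rule 4 (intervocalic voicing): zofunhipah → zofunhibah
  rule 5: no change — zofunhibah
  ⇒ Ridorish zofunhibah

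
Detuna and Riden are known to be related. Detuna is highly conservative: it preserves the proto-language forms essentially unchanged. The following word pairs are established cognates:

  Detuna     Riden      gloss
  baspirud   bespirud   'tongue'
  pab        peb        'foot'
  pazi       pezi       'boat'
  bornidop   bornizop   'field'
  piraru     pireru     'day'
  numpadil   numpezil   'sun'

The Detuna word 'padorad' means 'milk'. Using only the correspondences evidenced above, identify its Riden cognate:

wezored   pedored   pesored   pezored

pezored

baspirud ~ bespirud, pazi ~ pezi — Detuna a corresponds to Riden e after a consonant, before a consonant other than r, m, n, p, b, f, v.
bornidop ~ bornizop — Detuna d corresponds to Riden z between vowels (before a back vowel).
Applying these to Detuna 'padorad':
  padorad → pedorad   (a→e after a consonant, before a consonant other than r, m, n, p, b, f, v)
  pedorad → pezorad   (d→z between vowels (before a back vowel))
  pezorad → pezored   (a→e after a consonant, before a consonant other than r, m, n, p, b, f, v)
So the Riden cognate is 'pezored'.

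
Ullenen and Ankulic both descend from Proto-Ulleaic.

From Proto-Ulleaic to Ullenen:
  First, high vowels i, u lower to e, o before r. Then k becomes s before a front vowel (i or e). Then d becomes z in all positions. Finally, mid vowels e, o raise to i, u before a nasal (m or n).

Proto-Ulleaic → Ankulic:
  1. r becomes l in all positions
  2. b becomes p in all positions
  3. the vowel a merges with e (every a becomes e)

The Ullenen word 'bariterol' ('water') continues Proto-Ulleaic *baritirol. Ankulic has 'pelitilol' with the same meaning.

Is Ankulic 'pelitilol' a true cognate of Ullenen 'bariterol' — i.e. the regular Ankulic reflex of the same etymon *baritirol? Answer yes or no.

yes

Derive the expected Ankulic reflex of *baritirol:
Ankulic: *baritirol
  baritirol → balitilol   [unconditioned shift]
  balitilol → palitilol   [unconditioned shift]
  palitilol → pelitilol   [vowel merger]
  giving Ankulic pelitilol.
Ankulic 'pelitilol' matches the regular reflex exactly, so the pair is cognate.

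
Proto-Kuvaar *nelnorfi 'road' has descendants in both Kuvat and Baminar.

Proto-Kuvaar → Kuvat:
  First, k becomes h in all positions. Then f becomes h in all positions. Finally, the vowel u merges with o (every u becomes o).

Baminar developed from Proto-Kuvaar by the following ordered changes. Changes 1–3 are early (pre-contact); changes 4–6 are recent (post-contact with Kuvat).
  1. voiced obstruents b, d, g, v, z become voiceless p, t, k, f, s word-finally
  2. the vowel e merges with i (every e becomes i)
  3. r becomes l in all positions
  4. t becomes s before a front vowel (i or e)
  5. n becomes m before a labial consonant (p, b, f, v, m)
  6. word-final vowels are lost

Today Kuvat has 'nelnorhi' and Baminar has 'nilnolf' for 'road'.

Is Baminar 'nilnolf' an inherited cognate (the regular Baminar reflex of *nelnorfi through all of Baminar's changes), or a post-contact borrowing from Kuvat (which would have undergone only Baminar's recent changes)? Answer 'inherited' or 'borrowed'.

If inherited, *nelnorfi would pass through all of Baminar's changes:
Baminar: *nelnorfi
  nelnorfi (rule 1 does not apply)
  nelnorfi → nilnorfi   [vowel merger]
  nilnorfi → nilnolfi   [unconditioned shift]
  nilnolfi (rule 4 does not apply)
  nilnolfi (rule 5 does not apply)
  nilnolfi → nilnolf   [apocope]
  giving Baminar nilnolf.
If borrowed from Kuvat 'nelnorhi' after the early changes, it would undergo only the recent ones:
  rule 4 (palatalisation): no change (nelnorhi)
  rule 5 (nasal place assimilation): no change (nelnorhi)
  rule 6 (apocope): nelnorhi → nelnorh
  ⇒ as a loan: nelnorh
Baminar 'nilnolf' matches the inherited outcome exactly, so it is an inherited cognate, not a loan.

inherited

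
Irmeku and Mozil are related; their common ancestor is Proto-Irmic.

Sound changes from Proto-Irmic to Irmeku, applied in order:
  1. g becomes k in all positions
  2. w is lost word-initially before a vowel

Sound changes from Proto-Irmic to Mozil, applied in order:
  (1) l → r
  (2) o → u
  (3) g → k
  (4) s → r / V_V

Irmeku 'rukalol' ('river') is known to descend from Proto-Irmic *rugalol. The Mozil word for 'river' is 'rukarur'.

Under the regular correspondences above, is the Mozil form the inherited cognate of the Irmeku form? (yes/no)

Derive the expected Mozil reflex of *rugalol:
Mozil: start from *rugalol.
  rule 1 (unconditioned shift): rugalol → rugaror
  rule 2 (vowel merger): rugaror → rugarur
  rule 3 (unconditioned shift): rugarur → rukarur
  rule 4: no change — rukarur
  ⇒ Mozil rukarur
Mozil 'rukarur' matches the regular reflex exactly, so the pair is cognate.

yes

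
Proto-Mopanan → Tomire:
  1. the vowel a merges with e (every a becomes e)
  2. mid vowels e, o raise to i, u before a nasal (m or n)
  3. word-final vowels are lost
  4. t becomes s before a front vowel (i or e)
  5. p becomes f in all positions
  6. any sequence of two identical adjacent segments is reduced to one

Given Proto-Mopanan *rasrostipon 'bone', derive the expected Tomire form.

resrosifun

Tomire: *rasrostipon > resrostipon > resrostipun > resrossipun > resrossifun > resrosifun  (by vowel merger, pre-nasal raising, palatalisation, unconditioned shift, degemination)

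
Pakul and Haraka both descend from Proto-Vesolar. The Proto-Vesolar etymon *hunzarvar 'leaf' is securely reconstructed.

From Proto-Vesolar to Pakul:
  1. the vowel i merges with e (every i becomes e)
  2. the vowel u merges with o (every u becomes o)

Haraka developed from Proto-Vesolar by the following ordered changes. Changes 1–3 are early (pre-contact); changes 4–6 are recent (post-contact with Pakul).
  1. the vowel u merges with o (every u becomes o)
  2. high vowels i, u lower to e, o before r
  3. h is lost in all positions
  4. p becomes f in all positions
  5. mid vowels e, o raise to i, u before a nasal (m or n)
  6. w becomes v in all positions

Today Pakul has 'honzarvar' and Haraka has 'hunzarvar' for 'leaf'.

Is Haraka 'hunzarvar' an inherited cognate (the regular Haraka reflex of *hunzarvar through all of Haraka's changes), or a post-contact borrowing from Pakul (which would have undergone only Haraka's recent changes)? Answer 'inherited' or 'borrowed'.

If inherited, *hunzarvar would pass through all of Haraka's changes:
Haraka: *hunzarvar > honzarvar > onzarvar > unzarvar  (by vowel merger, h-loss, pre-nasal raising)
If borrowed from Pakul 'honzarvar' after the early changes, it would undergo only the recent ones:
  rule 4 (unconditioned shift): no change (honzarvar)
  rule 5 (pre-nasal raising): honzarvar → hunzarvar
  rule 6 (unconditioned shift): no change (hunzarvar)
  ⇒ as a loan: hunzarvar
Haraka 'hunzarvar' matches the loan outcome 'hunzarvar', not the inherited 'unzarvar' — it skipped the early Haraka changes, so it was borrowed from Pakul.

borrowed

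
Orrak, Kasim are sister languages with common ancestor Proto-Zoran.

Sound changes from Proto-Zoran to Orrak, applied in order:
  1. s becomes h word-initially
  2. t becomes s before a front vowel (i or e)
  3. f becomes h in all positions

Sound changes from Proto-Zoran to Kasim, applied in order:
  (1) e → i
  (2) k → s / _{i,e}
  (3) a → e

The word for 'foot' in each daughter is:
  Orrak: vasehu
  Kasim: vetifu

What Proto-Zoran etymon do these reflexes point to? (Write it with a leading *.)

Position 3: Orrak has s, Kasim has t. Kasim preserves t here (none of its changes turn any other segment into t), so the proto-segment is *t.
Position 5: Orrak has h, Kasim has f. Kasim preserves f here (none of its changes turn any other segment into f), so the proto-segment is *f.
Position 4: Orrak has e, Kasim has i. Orrak preserves e here (none of its changes turn any other segment into e), so the proto-segment is *e.
Continuing position by position gives *vatefu; check it forward:
Orrak: start from *vatefu.
  rule 1: no change — vatefu
  rule 2 (palatalisation): vatefu → vasefu
  rule 3 (unconditioned shift): vasefu → vasehu
  ⇒ Orrak vasehu
Kasim: *vatefu
  vatefu → vatifu   [vowel merger]
  vatifu (rule 2 does not apply)
  vatifu → vetifu   [vowel merger]
  giving Kasim vetifu.
*vatefu is the unique common source.

*vatefu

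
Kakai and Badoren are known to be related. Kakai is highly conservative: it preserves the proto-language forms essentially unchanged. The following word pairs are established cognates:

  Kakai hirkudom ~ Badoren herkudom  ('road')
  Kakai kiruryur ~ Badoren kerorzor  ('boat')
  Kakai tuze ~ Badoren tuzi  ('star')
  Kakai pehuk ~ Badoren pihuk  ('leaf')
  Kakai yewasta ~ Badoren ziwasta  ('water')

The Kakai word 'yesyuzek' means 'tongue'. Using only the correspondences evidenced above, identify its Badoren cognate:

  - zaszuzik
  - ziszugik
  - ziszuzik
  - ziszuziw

ziszuzik

yewasta ~ ziwasta — Kakai y corresponds to Badoren z word-initially before a front vowel.
pehuk ~ pihuk, yewasta ~ ziwasta — Kakai e corresponds to Badoren i after a consonant, before a consonant other than r, m, n, p, b, f, v.
kiruryur ~ kerorzor — Kakai y corresponds to Badoren z after a consonant, before a back vowel.
Applying these to Kakai 'yesyuzek':
  yesyuzek → zesyuzek   (y→z word-initially before a front vowel)
  zesyuzek → zisyuzek   (e→i after a consonant, before a consonant other than r, m, n, p, b, f, v)
  zisyuzek → ziszuzek   (y→z after a consonant, before a back vowel)
  ziszuzek → ziszuzik   (e→i after a consonant, before a consonant other than r, m, n, p, b, f, v)
So the Badoren cognate is 'ziszuzik'.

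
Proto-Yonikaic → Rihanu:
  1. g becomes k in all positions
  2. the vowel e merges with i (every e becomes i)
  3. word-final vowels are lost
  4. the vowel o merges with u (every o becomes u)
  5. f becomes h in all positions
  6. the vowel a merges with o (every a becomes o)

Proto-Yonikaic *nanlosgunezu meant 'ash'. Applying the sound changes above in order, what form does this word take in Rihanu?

Rihanu: *nanlosgunezu
  nanlosgunezu → nanloskunezu   [unconditioned shift]
  nanloskunezu → nanloskunizu   [vowel merger]
  nanloskunizu → nanloskuniz   [apocope]
  nanloskuniz → nanluskuniz   [vowel merger]
  nanluskuniz (rule 5 does not apply)
  nanluskuniz → nonluskuniz   [vowel merger]
  giving Rihanu nonluskuniz.

nonluskuniz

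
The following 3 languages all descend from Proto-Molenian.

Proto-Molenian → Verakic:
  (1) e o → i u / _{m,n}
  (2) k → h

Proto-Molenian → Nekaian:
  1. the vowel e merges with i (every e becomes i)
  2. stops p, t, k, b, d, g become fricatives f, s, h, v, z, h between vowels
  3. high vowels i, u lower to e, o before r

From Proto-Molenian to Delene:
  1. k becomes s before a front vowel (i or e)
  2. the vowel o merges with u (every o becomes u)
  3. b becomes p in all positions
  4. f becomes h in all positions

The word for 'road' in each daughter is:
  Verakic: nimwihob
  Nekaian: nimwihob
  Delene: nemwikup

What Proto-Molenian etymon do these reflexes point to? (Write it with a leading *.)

Position 6: Verakic has h, Nekaian has h, Delene has k. Delene preserves k here (none of its changes turn any other segment into k), so the proto-segment is *k.
Position 2: Verakic has i, Nekaian has i, Delene has e. Delene preserves e here (none of its changes turn any other segment into e), so the proto-segment is *e.
Position 8: Verakic has b, Nekaian has b, Delene has p. Verakic preserves b here (none of its changes turn any other segment into b), so the proto-segment is *b.
Verify the candidate proto-form against each daughter:
Verakic: start from *nemwikob.
  rule 1 (pre-nasal raising): nemwikob → nimwikob
  rule 2 (unconditioned shift): nimwikob → nimwihob
  ⇒ Verakic nimwihob
Nekaian: *nemwikob
  nemwikob → nimwikob   [vowel merger]
  nimwikob → nimwihob   [intervocalic lenition]
  nimwihob (rule 3 does not apply)
  giving Nekaian nimwihob.
Delene: start from *nemwikob.
  rule 1: no change — nemwikob
  rule 2 (vowel merger): nemwikob → nemwikub
  rule 3 (unconditioned shift): nemwikub → nemwikup
  rule 4: no change — nemwikup
  ⇒ Delene nemwikup
No other proto-form is consistent with every reflex, so the reconstruction is *nemwikob.

*nemwikob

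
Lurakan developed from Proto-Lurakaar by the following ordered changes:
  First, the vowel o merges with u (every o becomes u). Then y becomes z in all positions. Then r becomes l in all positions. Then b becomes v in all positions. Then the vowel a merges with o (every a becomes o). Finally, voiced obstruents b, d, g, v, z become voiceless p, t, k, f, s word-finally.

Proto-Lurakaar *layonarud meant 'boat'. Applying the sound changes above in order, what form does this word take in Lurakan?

lozunolut

Lurakan: *layonarud > layunarud > lazunarud > lazunalud > lozunolud > lozunolut  (by vowel merger, unconditioned shift, unconditioned shift, vowel merger, final devoicing)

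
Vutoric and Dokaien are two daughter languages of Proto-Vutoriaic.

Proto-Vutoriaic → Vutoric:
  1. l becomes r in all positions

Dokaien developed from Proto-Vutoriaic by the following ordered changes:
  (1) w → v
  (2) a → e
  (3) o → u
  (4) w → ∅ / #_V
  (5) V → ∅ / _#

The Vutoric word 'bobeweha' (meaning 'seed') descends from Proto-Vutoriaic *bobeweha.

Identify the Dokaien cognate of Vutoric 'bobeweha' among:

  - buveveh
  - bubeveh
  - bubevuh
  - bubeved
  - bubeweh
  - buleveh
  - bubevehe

bubeveh

Dokaien: start from *bobeweha.
  rule 1 (unconditioned shift): bobeweha → bobeveha
  rule 2 (vowel merger): bobeveha → bobevehe
  rule 3 (vowel merger): bobevehe → bubevehe
  rule 4: no change — bubevehe
  rule 5 (apocope): bubevehe → bubeveh
  ⇒ Dokaien bubeveh
Among the options, 'bubeveh' alone shows every Dokaien change applied in order.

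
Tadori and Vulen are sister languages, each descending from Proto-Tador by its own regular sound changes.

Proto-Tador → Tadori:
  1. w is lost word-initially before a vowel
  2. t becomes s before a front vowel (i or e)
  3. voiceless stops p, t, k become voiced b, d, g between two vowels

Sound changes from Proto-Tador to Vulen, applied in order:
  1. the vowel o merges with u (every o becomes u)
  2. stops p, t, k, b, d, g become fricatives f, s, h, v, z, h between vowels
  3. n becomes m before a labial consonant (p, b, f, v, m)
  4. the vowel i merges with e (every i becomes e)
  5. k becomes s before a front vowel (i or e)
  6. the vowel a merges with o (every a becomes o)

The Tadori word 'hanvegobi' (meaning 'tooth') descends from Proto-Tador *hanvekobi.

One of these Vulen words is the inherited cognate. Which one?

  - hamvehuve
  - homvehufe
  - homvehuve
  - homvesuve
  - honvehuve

Vulen: *hanvekobi
  hanvekobi → hanvekubi   [vowel merger]
  hanvekubi → hanvehuvi   [intervocalic lenition]
  hanvehuvi → hamvehuvi   [nasal place assimilation]
  hamvehuvi → hamvehuve   [vowel merger]
  hamvehuve (rule 5 does not apply)
  hamvehuve → homvehuve   [vowel merger]
  giving Vulen homvehuve.

homvehuve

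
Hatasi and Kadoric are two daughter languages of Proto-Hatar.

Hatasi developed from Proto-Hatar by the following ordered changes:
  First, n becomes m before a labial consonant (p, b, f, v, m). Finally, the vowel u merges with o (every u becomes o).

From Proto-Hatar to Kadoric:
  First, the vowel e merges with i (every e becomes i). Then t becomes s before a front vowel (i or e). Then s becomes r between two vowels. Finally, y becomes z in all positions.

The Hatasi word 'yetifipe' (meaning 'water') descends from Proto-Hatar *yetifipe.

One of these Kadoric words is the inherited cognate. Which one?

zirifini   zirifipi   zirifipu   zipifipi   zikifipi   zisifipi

zirifipi

Kadoric: start from *yetifipe.
  rule 1 (vowel merger): yetifipe → yitifipi
  rule 2 (palatalisation): yitifipi → yisifipi
  rule 3 (rhotacism): yisifipi → yirifipi
  rule 4 (unconditioned shift): yirifipi → zirifipi
  ⇒ Kadoric zirifipi
The other candidates each miss or misapply at least one Kadoric change.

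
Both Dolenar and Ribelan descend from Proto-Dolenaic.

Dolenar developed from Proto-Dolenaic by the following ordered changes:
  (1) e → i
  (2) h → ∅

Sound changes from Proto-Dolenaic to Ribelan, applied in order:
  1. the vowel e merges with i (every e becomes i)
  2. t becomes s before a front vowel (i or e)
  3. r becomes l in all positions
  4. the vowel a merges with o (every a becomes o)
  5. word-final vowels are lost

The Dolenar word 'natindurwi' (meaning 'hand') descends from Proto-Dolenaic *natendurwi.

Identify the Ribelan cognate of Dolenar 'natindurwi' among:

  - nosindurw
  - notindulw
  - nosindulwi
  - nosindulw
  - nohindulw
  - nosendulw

nosindulw

Ribelan: *natendurwi
  natendurwi → natindurwi   [vowel merger]
  natindurwi → nasindurwi   [palatalisation]
  nasindurwi → nasindulwi   [unconditioned shift]
  nasindulwi → nosindulwi   [vowel merger]
  nosindulwi → nosindulw   [apocope]
  giving Ribelan nosindulw.
Only 'nosindulw' matches the regular Ribelan development of *natendurwi.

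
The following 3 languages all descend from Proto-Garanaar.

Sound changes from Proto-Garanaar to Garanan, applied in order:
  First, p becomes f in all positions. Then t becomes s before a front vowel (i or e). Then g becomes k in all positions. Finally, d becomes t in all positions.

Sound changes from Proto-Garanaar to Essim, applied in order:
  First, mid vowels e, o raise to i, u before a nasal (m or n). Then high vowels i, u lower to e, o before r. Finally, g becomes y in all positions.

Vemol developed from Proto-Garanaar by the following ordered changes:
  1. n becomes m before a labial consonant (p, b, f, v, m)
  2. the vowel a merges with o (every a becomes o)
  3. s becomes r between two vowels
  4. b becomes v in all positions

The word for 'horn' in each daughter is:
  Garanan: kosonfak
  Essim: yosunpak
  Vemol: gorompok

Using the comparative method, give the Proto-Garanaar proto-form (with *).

Position 5: Garanan has n, Essim has n, Vemol has m. Garanan preserves n here (none of its changes turn any other segment into n), so the proto-segment is *n.
Position 3: Garanan has s, Essim has s, Vemol has r. Essim preserves s here (none of its changes turn any other segment into s), so the proto-segment is *s.
This points to *gosonpak. Verify forward in each daughter:
Garanan: *gosonpak > gosonfak > kosonfak  (by unconditioned shift, unconditioned shift)
Essim: *gosonpak > gosunpak > yosunpak  (by pre-nasal raising, unconditioned shift)
Vemol: start from *gosonpak.
  rule 1 (nasal place assimilation): gosonpak → gosompak
  rule 2 (vowel merger): gosompak → gosompok
  rule 3 (rhotacism): gosompok → gorompok
  rule 4: no change — gorompok
  ⇒ Vemol gorompok
*gosonpak is the unique common source.

*gosonpak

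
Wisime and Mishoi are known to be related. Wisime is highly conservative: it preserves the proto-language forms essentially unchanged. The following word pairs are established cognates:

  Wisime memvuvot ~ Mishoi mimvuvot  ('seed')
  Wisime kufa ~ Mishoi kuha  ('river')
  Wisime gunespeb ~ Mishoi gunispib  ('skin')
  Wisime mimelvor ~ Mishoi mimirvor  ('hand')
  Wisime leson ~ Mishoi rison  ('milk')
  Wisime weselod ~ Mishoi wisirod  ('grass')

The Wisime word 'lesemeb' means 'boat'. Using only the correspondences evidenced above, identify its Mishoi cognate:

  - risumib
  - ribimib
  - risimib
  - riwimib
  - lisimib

risimib

leson ~ rison — Wisime l corresponds to Mishoi r word-initially before a front vowel.
gunespeb ~ gunispib, mimelvor ~ mimirvor — Wisime e corresponds to Mishoi i after a consonant, before a consonant other than r, m, n, p, b, f, v.
memvuvot ~ mimvuvot — Wisime e corresponds to Mishoi i after a consonant, before a nasal.
gunespeb ~ gunispib — Wisime e corresponds to Mishoi i after a consonant, before a labial obstruent.
Applying these to Wisime 'lesemeb':
  lesemeb → resemeb   (l→r word-initially before a front vowel)
  resemeb → risemeb   (e→i after a consonant, before a consonant other than r, m, n, p, b, f, v)
  risemeb → risimeb   (e→i after a consonant, before a nasal)
  risimeb → risimib   (e→i after a consonant, before a labial obstruent)
So the Mishoi cognate is 'risimib'.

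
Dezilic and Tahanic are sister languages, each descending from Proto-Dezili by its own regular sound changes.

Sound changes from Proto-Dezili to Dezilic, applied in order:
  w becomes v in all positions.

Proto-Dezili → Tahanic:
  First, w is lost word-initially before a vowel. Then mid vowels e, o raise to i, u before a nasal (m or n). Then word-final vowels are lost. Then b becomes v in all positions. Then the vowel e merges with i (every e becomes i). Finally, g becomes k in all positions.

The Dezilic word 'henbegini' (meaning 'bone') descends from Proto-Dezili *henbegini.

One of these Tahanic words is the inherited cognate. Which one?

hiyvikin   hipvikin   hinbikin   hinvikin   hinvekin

Tahanic: start from *henbegini.
  rule 1: no change — henbegini
  rule 2 (pre-nasal raising): henbegini → hinbegini
  rule 3 (apocope): hinbegini → hinbegin
  rule 4 (unconditioned shift): hinbegin → hinvegin
  rule 5 (vowel merger): hinvegin → hinvigin
  rule 6 (unconditioned shift): hinvigin → hinvikin
  ⇒ Tahanic hinvikin
Among the options, 'hinvikin' alone shows every Tahanic change applied in order.

hinvikin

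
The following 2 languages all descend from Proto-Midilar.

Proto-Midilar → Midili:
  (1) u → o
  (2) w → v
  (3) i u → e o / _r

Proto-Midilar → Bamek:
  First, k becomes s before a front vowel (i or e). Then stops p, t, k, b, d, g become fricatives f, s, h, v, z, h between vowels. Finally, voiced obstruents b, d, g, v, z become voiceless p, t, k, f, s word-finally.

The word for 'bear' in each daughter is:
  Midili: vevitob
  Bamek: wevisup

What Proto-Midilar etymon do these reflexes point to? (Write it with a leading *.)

Position 1: Midili has v, Bamek has w. Bamek preserves w here (none of its changes turn any other segment into w), so the proto-segment is *w.
Position 6: Midili has o, Bamek has u. Bamek preserves u here (none of its changes turn any other segment into u), so the proto-segment is *u.
This points to *wevitub. Verify forward in each daughter:
Midili: *wevitub > wevitob > vevitob  (by vowel merger, unconditioned shift)
Bamek: *wevitub > wevisub > wevisup  (by intervocalic lenition, final devoicing)
No other proto-form is consistent with every reflex, so the reconstruction is *wevitub.

*wevitub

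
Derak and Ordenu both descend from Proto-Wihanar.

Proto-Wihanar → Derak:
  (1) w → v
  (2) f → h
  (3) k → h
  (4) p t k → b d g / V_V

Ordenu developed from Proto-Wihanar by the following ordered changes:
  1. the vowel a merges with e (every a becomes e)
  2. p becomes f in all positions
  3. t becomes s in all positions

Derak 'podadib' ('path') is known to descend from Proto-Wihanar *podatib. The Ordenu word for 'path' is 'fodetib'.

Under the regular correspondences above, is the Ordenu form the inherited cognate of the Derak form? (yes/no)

Derive the expected Ordenu reflex of *podatib:
Ordenu: start from *podatib.
  rule 1 (vowel merger): podatib → podetib
  rule 2 (unconditioned shift): podetib → fodetib
  rule 3 (unconditioned shift): fodetib → fodesib
  ⇒ Ordenu fodesib
The regular Ordenu reflex would be 'fodesib', but the attested form is 'fodetib'. The correspondence is irregular, so they are not cognates (the Ordenu form has a different source).

no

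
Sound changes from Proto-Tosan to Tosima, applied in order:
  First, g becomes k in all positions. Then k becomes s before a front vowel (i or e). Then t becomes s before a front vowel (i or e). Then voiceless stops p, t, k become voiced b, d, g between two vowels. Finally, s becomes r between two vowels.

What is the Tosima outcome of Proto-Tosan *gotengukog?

Tosima: start from *gotengukog.
  rule 1 (unconditioned shift): gotengukog → kotenkukok
  rule 2: no change — kotenkukok
  rule 3 (palatalisation): kotenkukok → kosenkukok
  rule 4 (intervocalic voicing): kosenkukok → kosenkugok
  rule 5 (rhotacism): kosenkugok → korenkugok
  ⇒ Tosima korenkugok

korenkugok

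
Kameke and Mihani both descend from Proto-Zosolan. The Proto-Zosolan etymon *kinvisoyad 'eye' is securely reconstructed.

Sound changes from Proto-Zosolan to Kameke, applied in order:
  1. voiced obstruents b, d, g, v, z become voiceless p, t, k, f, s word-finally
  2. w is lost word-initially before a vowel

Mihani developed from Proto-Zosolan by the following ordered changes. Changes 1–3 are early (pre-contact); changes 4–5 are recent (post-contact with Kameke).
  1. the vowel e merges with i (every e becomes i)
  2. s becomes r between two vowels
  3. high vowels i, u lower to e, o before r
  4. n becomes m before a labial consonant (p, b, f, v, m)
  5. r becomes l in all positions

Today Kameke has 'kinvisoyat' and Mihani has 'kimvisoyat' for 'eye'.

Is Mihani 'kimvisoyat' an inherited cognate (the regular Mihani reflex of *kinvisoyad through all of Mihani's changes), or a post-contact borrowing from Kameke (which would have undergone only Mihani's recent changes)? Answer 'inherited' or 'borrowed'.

borrowed

If inherited, *kinvisoyad would pass through all of Mihani's changes:
Mihani: *kinvisoyad > kinviroyad > kinveroyad > kimveroyad > kimveloyad  (by rhotacism, pre-rhotic lowering, nasal place assimilation, unconditioned shift)
If borrowed from Kameke 'kinvisoyat' after the early changes, it would undergo only the recent ones:
  rule 4 (nasal place assimilation): kinvisoyat → kimvisoyat
  rule 5 (unconditioned shift): no change (kimvisoyat)
  ⇒ as a loan: kimvisoyat
Mihani 'kimvisoyat' matches the loan outcome 'kimvisoyat', not the inherited 'kimveloyad' — it skipped the early Mihani changes, so it was borrowed from Kameke.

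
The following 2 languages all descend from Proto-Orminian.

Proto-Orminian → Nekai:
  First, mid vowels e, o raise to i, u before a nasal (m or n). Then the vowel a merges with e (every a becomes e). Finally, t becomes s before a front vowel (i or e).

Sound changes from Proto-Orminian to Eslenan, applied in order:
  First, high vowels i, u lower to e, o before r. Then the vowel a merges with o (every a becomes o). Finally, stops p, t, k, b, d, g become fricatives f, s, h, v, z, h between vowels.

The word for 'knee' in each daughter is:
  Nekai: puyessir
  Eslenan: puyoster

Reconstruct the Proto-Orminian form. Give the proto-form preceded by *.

*puyastir

Position 6: Nekai has s, Eslenan has t. Eslenan preserves t here (none of its changes turn any other segment into t), so the proto-segment is *t.
Position 7: Nekai has i, Eslenan has e. Taking the neighbouring segments as reconstructed: Nekai i can only go back to *i; Eslenan e could go back to *e or *i — the one source consistent with every daughter is *i.
Verify the candidate proto-form against each daughter:
Nekai: start from *puyastir.
  rule 1: no change — puyastir
  rule 2 (vowel merger): puyastir → puyestir
  rule 3 (palatalisation): puyestir → puyessir
  ⇒ Nekai puyessir
Eslenan: start from *puyastir.
  rule 1 (pre-rhotic lowering): puyastir → puyaster
  rule 2 (vowel merger): puyaster → puyoster
  rule 3: no change — puyoster
  ⇒ Eslenan puyoster
*puyastir is the unique common source.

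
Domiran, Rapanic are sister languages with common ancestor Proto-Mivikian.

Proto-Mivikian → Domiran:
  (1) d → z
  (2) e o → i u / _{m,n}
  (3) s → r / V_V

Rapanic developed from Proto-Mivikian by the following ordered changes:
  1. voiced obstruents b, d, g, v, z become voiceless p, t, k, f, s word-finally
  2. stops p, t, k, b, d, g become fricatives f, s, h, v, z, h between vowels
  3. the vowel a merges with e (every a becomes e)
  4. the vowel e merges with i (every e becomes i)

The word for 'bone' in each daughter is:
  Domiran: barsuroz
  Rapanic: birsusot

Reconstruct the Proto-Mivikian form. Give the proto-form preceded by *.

Position 2: Domiran has a, Rapanic has i. Domiran preserves a here (none of its changes turn any other segment into a), so the proto-segment is *a.
Position 8: Domiran has z, Rapanic has t. Taking the neighbouring segments as reconstructed: Domiran z could go back to *d or *z; Rapanic t could go back to *t or *d — the one source consistent with every daughter is *d.
Position 6: Domiran has r, Rapanic has s. Taking the neighbouring segments as reconstructed: Domiran r could go back to *s or *r; Rapanic s could go back to *t or *s — the one source consistent with every daughter is *s.
The remaining positions agree across the daughters. Check the candidate against every language:
Domiran: start from *barsusod.
  rule 1 (unconditioned shift): barsusod → barsusoz
  rule 2: no change — barsusoz
  rule 3 (rhotacism): barsusoz → barsuroz
  ⇒ Domiran barsuroz
Rapanic: *barsusod
  barsusod → barsusot   [final devoicing]
  barsusot (rule 2 does not apply)
  barsusot → bersusot   [vowel merger]
  bersusot → birsusot   [vowel merger]
  giving Rapanic birsusot.
Only *barsusod yields all of Domiran barsuroz, Rapanic birsusot.

*barsusod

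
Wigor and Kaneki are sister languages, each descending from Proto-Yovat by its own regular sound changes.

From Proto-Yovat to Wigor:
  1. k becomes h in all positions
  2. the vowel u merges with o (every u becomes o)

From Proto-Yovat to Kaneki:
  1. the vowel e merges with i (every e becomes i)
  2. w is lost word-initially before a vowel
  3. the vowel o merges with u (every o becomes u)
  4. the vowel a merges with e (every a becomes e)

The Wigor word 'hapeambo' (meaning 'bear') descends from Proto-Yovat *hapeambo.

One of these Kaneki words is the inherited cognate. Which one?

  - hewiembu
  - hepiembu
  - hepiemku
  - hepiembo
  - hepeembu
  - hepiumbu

hepiembu

Kaneki: *hapeambo > hapiambo > hapiambu > hepiembu  (by vowel merger, vowel merger, vowel merger)
Among the options, 'hepiembu' alone shows every Kaneki change applied in order.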